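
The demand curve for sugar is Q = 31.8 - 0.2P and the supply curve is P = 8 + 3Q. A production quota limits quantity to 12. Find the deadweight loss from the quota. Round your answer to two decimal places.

189.06

Rewriting demand in inverse form: P = 159 - 5Q.
Without the quota, 159 - 5Q = 8 + 3Q gives Q* = 18.875.
At Q = 12 the demand price is 159 - 5(12) = 99 and the supply price is 8 + 3(12) = 44.
DWL = (1/2)(gap between curves at 12) x (Q* - 12) = (1/2)(55)(6.875) = 189.0625.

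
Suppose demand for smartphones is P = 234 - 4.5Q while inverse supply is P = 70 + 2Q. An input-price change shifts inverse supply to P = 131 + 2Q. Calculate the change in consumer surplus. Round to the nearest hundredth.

-867.36

Initial equilibrium: Q_0 = 25.2308, P_0 = 120.4615; CS_0 = (1/2)(25.2308)(113.5385) = 1432.3314, PS_0 = (1/2)(25.2308)(50.4615) = 636.5917.
New equilibrium: 234 - 4.5Q = 131 + 2Q gives Q_1 = 15.8462, P_1 = 162.6923; CS_1 = 564.9763, PS_1 = 251.1006.
Change in consumer surplus = 564.9763 - 1432.3314 = -867.355.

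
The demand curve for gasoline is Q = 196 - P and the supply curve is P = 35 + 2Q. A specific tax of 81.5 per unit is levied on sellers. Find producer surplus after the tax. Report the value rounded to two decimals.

702.25

Rewriting demand in inverse form: P = 196 - Q.
Pre-tax equilibrium: 196 - Q = 35 + 2Q gives Q* = 53.6667, P* = 142.3333.
A tax on sellers shifts supply up by 81.5: 196 - Q = 35 + 2Q + 81.5, so Q_t = 26.5. Buyers pay P_b = 169.5; sellers receive P_s = P_b - 81.5 = 88.
Producer surplus is the triangle above supply below P_s: (1/2)(26.5)(88 - 35) = 702.25.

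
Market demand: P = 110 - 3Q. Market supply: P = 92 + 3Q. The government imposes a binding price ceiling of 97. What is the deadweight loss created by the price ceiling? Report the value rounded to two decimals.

Without the control, 110 - 3Q = 92 + 3Q so Q* = 3 and P* = 101.
At the ceiling price 97, quantity supplied is (97 - 92)/3 = 1.6667; supply is the short side, so Q = 1.6667 trades at P = 97.
The lost-trades triangle has base Q* - 1.6667 = 1.3333 and height equal to the gap between the curves at Q = 1.6667, which is 105 - 97 = 8. DWL = (1/2)(1.3333)(8) = 5.3333.

5.33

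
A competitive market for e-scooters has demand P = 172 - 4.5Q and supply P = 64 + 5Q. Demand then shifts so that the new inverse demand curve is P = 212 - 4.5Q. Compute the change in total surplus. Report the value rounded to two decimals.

Initial equilibrium: Q_0 = 11.3684, P_0 = 120.8421; CS_0 = (1/2)(11.3684)(51.1579) = 290.7922, PS_0 = (1/2)(11.3684)(56.8421) = 323.1025.
New equilibrium: 212 - 4.5Q = 64 + 5Q gives Q_1 = 15.5789, P_1 = 141.8947; CS_1 = 546.0831, PS_1 = 606.759.
Change in total surplus = (546.0831 + 606.759) - (290.7922 + 323.1025) = 538.9474.

538.95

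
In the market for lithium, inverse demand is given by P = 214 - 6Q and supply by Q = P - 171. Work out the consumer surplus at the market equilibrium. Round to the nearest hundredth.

Rewriting supply in inverse form: P = 171 + Q.
Set 214 - 6Q = 171 + Q, which gives 43 = 7Q, so Q* = 6.1429 and P* = 214 - 6(6.1429) = 177.1429.
CS is the area between the demand curve and P* from 0 to Q*: (1/2)(6.1429)(36.8571) = 113.2041.

113.20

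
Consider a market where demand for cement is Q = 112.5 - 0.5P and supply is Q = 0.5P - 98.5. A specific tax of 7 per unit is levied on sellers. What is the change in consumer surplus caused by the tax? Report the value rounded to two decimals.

Rewriting demand in inverse form: P = 225 - 2Q.
Rewriting supply in inverse form: P = 197 + 2Q.
Without the tax, 225 - 2Q = 197 + 2Q so Q* = 7 and P* = 211.
With the tax, sellers need 7 more per unit: 225 - 2Q = 197 + 2Q + 7, so Q_t = 5.25. Buyers pay P_b = 214.5; sellers receive P_s = P_b - 7 = 207.5.
CS falls from (1/2)(7)(14) = 49 to (1/2)(5.25)(10.5) = 27.5625, a change of -21.4375.

-21.44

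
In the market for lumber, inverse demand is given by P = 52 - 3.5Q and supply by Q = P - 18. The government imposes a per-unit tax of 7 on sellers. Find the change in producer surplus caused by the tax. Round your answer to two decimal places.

-10.54

Rewriting supply in inverse form: P = 18 + Q.
Pre-tax equilibrium: 52 - 3.5Q = 18 + Q gives Q* = 7.5556, P* = 25.5556.
A tax on sellers shifts supply up by 7: 52 - 3.5Q = 18 + Q + 7, so Q_t = 6. Buyers pay P_b = 31; sellers receive P_s = P_b - 7 = 24.
PS falls from (1/2)(7.5556)(7.5556) = 28.5432 to (1/2)(6)(6) = 18, a change of -10.5432.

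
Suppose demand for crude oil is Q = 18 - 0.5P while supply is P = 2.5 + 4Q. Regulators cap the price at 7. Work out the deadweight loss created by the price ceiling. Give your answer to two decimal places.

59.63

Rewriting demand in inverse form: P = 36 - 2Q.
Free-market equilibrium: 36 - 2Q = 2.5 + 4Q gives Q* = 5.5833, P* = 24.8333.
At the ceiling price 7, quantity supplied is (7 - 2.5)/4 = 1.125; supply is the short side, so Q = 1.125 trades at P = 7.
At Q = 1.125 the demand price is 33.75 and the supply price is 7. Deadweight loss is the triangle between the curves from 1.125 to 5.5833: (1/2)(33.75 - 7)(5.5833 - 1.125) = 59.6302.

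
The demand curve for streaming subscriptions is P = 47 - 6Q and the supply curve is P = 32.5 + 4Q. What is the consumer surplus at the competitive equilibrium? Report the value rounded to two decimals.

Equilibrium: 47 - 6Q = 32.5 + 4Q, so Q* = 1.45 and P* = 38.3.
CS is the area between the demand curve and P* from 0 to Q*: (1/2)(1.45)(8.7) = 6.3075.

6.31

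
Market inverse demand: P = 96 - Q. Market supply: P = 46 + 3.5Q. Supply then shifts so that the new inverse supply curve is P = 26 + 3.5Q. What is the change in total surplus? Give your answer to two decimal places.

266.67

Initial equilibrium: Q_0 = 11.1111, P_0 = 84.8889; CS_0 = (1/2)(11.1111)(11.1111) = 61.7284, PS_0 = (1/2)(11.1111)(38.8889) = 216.0494.
New equilibrium: 96 - Q = 26 + 3.5Q gives Q_1 = 15.5556, P_1 = 80.4444; CS_1 = 120.9877, PS_1 = 423.4568.
Change in total surplus = (120.9877 + 423.4568) - (61.7284 + 216.0494) = 266.6667.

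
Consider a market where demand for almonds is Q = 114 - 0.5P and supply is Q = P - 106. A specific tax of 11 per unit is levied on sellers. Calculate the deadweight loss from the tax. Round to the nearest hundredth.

Rewriting demand in inverse form: P = 228 - 2Q.
Rewriting supply in inverse form: P = 106 + Q.
Pre-tax equilibrium: 228 - 2Q = 106 + Q gives Q* = 40.6667, P* = 146.6667.
With the tax, sellers need 11 more per unit: 228 - 2Q = 106 + Q + 11, so Q_t = 37. Buyers pay P_b = 154; sellers receive P_s = P_b - 11 = 143.
The welfare triangle lost has base Q* - Q_t = 3.6667 and height t = 11, so DWL = (1/2)(3.6667)(11) = 20.1667.

20.17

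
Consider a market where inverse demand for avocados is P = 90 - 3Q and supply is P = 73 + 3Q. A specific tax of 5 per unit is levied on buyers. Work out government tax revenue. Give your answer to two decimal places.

10.00

Without the tax, 90 - 3Q = 73 + 3Q so Q* = 2.8333 and P* = 81.5.
With the tax, buyers' net willingness to pay falls by 5: (90 - 5) - 3Q = 73 + 3Q, so Q_t = 2. Buyers pay P_b = 84; sellers receive P_s = P_b - 5 = 79.
Revenue is the tax times quantity traded: 5 x 2 = 10.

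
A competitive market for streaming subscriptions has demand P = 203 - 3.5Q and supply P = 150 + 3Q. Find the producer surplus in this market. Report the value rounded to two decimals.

Equilibrium: 203 - 3.5Q = 150 + 3Q, so Q* = 8.1538 and P* = 174.4615.
PS is the area between P* and the supply curve from 0 to Q*: (1/2)(8.1538)(24.4615) = 99.7278.

99.73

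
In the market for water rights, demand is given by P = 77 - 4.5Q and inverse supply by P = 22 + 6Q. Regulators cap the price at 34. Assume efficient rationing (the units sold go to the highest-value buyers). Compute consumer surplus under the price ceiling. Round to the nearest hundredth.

77.00

Free-market equilibrium: 77 - 4.5Q = 22 + 6Q gives Q* = 5.2381, P* = 53.4286.
At the ceiling price 34, quantity supplied is (34 - 22)/6 = 2; supply is the short side, so Q = 2 trades at P = 34.
The demand price at Q = 2 is 68. CS is the trapezoid between demand and 34 over [0, 2]: (1/2)[(77 - 34) + (68 - 34)](2) = 77.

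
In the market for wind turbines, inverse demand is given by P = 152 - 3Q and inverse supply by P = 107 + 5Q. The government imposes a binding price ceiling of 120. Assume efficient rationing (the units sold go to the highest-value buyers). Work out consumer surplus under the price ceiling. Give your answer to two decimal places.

73.06

Without the control, 152 - 3Q = 107 + 5Q so Q* = 5.625 and P* = 135.125.
At the ceiling price 120, quantity supplied is (120 - 107)/5 = 2.6; supply is the short side, so Q = 2.6 trades at P = 120.
The demand price at Q = 2.6 is 144.2. CS is the trapezoid between demand and 120 over [0, 2.6]: (1/2)[(152 - 120) + (144.2 - 120)](2.6) = 73.06.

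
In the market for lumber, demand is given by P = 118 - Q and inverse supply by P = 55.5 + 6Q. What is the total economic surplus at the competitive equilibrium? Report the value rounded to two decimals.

279.02

Set 118 - Q = 55.5 + 6Q, which gives 62.5 = 7Q, so Q* = 8.9286 and P* = 118 - (8.9286) = 109.0714.
Total surplus is the full triangle between the curves from 0 to Q*: (1/2)(8.9286)(118 - 55.5) = 279.0179.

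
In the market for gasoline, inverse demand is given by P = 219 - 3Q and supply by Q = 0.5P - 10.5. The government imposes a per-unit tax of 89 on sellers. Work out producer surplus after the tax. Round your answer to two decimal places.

475.24

Rewriting supply in inverse form: P = 21 + 2Q.
Pre-tax equilibrium: 219 - 3Q = 21 + 2Q gives Q* = 39.6, P* = 100.2.
A tax on sellers shifts supply up by 89: 219 - 3Q = 21 + 2Q + 89, so Q_t = 21.8. Buyers pay P_b = 153.6; sellers receive P_s = P_b - 89 = 64.6.
PS = (1/2)(Q_t)(P_s - 21) = (1/2)(21.8)(43.6) = 475.24.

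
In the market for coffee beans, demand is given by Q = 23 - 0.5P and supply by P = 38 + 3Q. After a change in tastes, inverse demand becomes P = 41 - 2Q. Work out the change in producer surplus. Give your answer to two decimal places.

Rewriting demand in inverse form: P = 46 - 2Q.
Initial equilibrium: Q_0 = 1.6, P_0 = 42.8; CS_0 = (1/2)(1.6)(3.2) = 2.56, PS_0 = (1/2)(1.6)(4.8) = 3.84.
New equilibrium: 41 - 2Q = 38 + 3Q gives Q_1 = 0.6, P_1 = 39.8; CS_1 = 0.36, PS_1 = 0.54.
Change in producer surplus = 0.54 - 3.84 = -3.3.

-3.30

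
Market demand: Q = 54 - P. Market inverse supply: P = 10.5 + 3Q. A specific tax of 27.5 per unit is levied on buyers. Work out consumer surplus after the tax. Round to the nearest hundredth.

Rewriting demand in inverse form: P = 54 - Q.
Pre-tax equilibrium: 54 - Q = 10.5 + 3Q gives Q* = 10.875, P* = 43.125.
With the tax, buyers' net willingness to pay falls by 27.5: (54 - 27.5) - Q = 10.5 + 3Q, so Q_t = 4. Buyers pay P_b = 50; sellers receive P_s = P_b - 27.5 = 22.5.
CS = (1/2)(Q_t)(54 - P_b) = (1/2)(4)(4) = 8.

8.00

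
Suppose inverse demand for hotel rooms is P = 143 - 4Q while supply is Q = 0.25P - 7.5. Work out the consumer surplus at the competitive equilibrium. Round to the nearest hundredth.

Rewriting supply in inverse form: P = 30 + 4Q.
Set 143 - 4Q = 30 + 4Q, which gives 113 = 8Q, so Q* = 14.125 and P* = 143 - 4(14.125) = 86.5.
The demand choke price is 143, so CS = (1/2)(Q*)(143 - P*) = (1/2)(14.125)(56.5) = 399.0312.

399.03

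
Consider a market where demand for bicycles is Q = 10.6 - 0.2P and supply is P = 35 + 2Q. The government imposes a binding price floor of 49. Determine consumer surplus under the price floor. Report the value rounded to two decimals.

1.60

Rewriting demand in inverse form: P = 53 - 5Q.
Without the control, 53 - 5Q = 35 + 2Q so Q* = 2.5714 and P* = 40.1429.
At P = 49, buyers demand (53 - 49)/5 = 0.8 while sellers would supply more, so the quantity traded is 0.8 at price 49.
CS is the triangle under demand above 49: (1/2)(0.8)(53 - 49) = 1.6.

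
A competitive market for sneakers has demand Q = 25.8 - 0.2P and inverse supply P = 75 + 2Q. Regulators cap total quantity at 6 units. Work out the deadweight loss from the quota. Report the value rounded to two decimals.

10.29

Rewriting demand in inverse form: P = 129 - 5Q.
Without the quota, 129 - 5Q = 75 + 2Q gives Q* = 7.7143.
At Q = 6 the demand price is 129 - 5(6) = 99 and the supply price is 75 + 2(6) = 87.
DWL = (1/2)(gap between curves at 6) x (Q* - 6) = (1/2)(12)(1.7143) = 10.2857.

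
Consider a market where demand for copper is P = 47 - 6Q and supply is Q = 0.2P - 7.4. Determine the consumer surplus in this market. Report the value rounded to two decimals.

2.48

Rewriting supply in inverse form: P = 37 + 5Q.
Setting demand equal to supply, 10 = 11Q, so Q* = 0.9091 and P* = 41.5455.
CS is the area between the demand curve and P* from 0 to Q*: (1/2)(0.9091)(5.4545) = 2.4793.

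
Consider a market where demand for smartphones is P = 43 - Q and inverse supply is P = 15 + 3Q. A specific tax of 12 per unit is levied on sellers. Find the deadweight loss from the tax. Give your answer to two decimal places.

18.00

Pre-tax equilibrium: 43 - Q = 15 + 3Q gives Q* = 7, P* = 36.
A tax on sellers shifts supply up by 12: 43 - Q = 15 + 3Q + 12, so Q_t = 4. Buyers pay P_b = 39; sellers receive P_s = P_b - 12 = 27.
The welfare triangle lost has base Q* - Q_t = 3 and height t = 12, so DWL = (1/2)(3)(12) = 18.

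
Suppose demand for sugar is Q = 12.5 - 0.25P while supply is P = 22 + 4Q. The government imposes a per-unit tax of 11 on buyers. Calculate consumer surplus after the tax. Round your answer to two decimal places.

Rewriting demand in inverse form: P = 50 - 4Q.
Pre-tax equilibrium: 50 - 4Q = 22 + 4Q gives Q* = 3.5, P* = 36.
A tax on buyers shifts demand down by 11: (50 - 11) - 4Q = 22 + 4Q, so Q_t = 2.125. Buyers pay P_b = 41.5; sellers receive P_s = P_b - 11 = 30.5.
CS = (1/2)(Q_t)(50 - P_b) = (1/2)(2.125)(8.5) = 9.0312.

9.03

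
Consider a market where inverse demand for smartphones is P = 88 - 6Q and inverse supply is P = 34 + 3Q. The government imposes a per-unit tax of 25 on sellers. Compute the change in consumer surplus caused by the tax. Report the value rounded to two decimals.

-76.85

Without the tax, 88 - 6Q = 34 + 3Q so Q* = 6 and P* = 52.
With the tax, sellers need 25 more per unit: 88 - 6Q = 34 + 3Q + 25, so Q_t = 3.2222. Buyers pay P_b = 68.6667; sellers receive P_s = P_b - 25 = 43.6667.
Consumers lose the trapezoid between P* and P_b out to Q_t plus the triangle from Q_t to Q*: change in CS = 31.1481 - 108 = -76.8519.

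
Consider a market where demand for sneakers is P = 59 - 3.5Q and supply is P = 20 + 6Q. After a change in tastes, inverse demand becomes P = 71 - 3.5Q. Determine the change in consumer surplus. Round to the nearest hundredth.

20.94

Initial equilibrium: Q_0 = 4.1053, P_0 = 44.6316; CS_0 = (1/2)(4.1053)(14.3684) = 29.4931, PS_0 = (1/2)(4.1053)(24.6316) = 50.5596.
New equilibrium: 71 - 3.5Q = 20 + 6Q gives Q_1 = 5.3684, P_1 = 52.2105; CS_1 = 50.4349, PS_1 = 86.4598.
Change in consumer surplus = 50.4349 - 29.4931 = 20.9418.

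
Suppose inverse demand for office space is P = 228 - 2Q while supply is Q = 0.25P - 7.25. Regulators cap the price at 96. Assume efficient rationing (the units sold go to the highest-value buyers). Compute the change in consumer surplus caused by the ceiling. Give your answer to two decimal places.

830.41

Rewriting supply in inverse form: P = 29 + 4Q.
Free-market equilibrium: 228 - 2Q = 29 + 4Q gives Q* = 33.1667, P* = 161.6667.
At P = 96, sellers supply (96 - 29)/4 = 16.75 while buyers want more, so the quantity traded is 16.75 at price 96.
CS goes from (1/2)(33.1667)(66.3333) = 1100.0278 to 1930.4375 (computed as (228 - 96)(16.75) - (1/2)(2)(16.75)^2), a change of 830.4097.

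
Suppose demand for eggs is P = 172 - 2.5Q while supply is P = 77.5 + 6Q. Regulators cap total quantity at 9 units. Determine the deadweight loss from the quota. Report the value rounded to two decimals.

19.06

Without the quota, 172 - 2.5Q = 77.5 + 6Q gives Q* = 11.1176.
At Q = 9 the demand price is 172 - 2.5(9) = 149.5 and the supply price is 77.5 + 6(9) = 131.5.
Deadweight loss is the triangle between the curves from 9 to 11.1176: (1/2)(149.5 - 131.5)(11.1176 - 9) = 19.0588.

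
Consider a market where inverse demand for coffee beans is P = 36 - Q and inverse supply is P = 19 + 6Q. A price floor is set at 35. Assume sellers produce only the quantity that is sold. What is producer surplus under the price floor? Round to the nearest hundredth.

13.00

Free-market equilibrium: 36 - Q = 19 + 6Q gives Q* = 2.4286, P* = 33.5714.
At P = 35, buyers demand (36 - 35)/1 = 1 while sellers would supply more, so the quantity traded is 1 at price 35.
The supply price at Q = 1 is 25. PS is the trapezoid between 35 and supply over [0, 1]: (1/2)[(35 - 19) + (35 - 25)](1) = 13.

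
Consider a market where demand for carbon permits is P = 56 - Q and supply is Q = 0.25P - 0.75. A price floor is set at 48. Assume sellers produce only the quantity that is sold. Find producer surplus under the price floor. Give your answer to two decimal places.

Rewriting supply in inverse form: P = 3 + 4Q.
Free-market equilibrium: 56 - Q = 3 + 4Q gives Q* = 10.6, P* = 45.4.
At the floor price 48, quantity demanded is (56 - 48)/1 = 8; demand is the short side, so Q = 8 trades at P = 48.
The supply price at Q = 8 is 35. PS is the trapezoid between 48 and supply over [0, 8]: (1/2)[(48 - 3) + (48 - 35)](8) = 232.

232.00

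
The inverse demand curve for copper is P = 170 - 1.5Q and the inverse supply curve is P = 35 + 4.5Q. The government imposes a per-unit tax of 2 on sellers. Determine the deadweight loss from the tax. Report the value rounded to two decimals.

0.33

Without the tax, 170 - 1.5Q = 35 + 4.5Q so Q* = 22.5 and P* = 136.25.
A tax on sellers shifts supply up by 2: 170 - 1.5Q = 35 + 4.5Q + 2, so Q_t = 22.1667. Buyers pay P_b = 136.75; sellers receive P_s = P_b - 2 = 134.75.
The welfare triangle lost has base Q* - Q_t = 0.3333 and height t = 2, so DWL = (1/2)(0.3333)(2) = 0.3333.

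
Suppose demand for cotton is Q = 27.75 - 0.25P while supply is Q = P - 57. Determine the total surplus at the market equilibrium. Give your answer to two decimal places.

291.60

Rewriting demand in inverse form: P = 111 - 4Q.
Rewriting supply in inverse form: P = 57 + Q.
Equilibrium: 111 - 4Q = 57 + Q, so Q* = 10.8 and P* = 67.8.
CS = (1/2)(10.8)(43.2) = 233.28 and PS = (1/2)(10.8)(10.8) = 58.32, so total surplus = 291.6.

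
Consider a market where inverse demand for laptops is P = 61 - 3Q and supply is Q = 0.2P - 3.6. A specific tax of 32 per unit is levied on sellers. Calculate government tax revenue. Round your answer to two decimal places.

Rewriting supply in inverse form: P = 18 + 5Q.
Without the tax, 61 - 3Q = 18 + 5Q so Q* = 5.375 and P* = 44.875.
With the tax, sellers need 32 more per unit: 61 - 3Q = 18 + 5Q + 32, so Q_t = 1.375. Buyers pay P_b = 56.875; sellers receive P_s = P_b - 32 = 24.875.
Tax revenue = t x Q_t = 32 x 1.375 = 44.

44.00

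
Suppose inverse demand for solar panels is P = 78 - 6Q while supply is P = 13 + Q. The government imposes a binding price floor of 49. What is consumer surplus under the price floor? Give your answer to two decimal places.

70.08

Without the control, 78 - 6Q = 13 + Q so Q* = 9.2857 and P* = 22.2857.
At the floor price 49, quantity demanded is (78 - 49)/6 = 4.8333; demand is the short side, so Q = 4.8333 trades at P = 49.
CS is the triangle under demand above 49: (1/2)(4.8333)(78 - 49) = 70.0833.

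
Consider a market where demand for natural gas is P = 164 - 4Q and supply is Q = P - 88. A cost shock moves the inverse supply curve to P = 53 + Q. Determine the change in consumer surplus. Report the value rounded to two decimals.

Rewriting supply in inverse form: P = 88 + Q.
Initial equilibrium: Q_0 = 15.2, P_0 = 103.2; CS_0 = (1/2)(15.2)(60.8) = 462.08, PS_0 = (1/2)(15.2)(15.2) = 115.52.
New equilibrium: 164 - 4Q = 53 + Q gives Q_1 = 22.2, P_1 = 75.2; CS_1 = 985.68, PS_1 = 246.42.
Change in consumer surplus = 985.68 - 462.08 = 523.6.

523.60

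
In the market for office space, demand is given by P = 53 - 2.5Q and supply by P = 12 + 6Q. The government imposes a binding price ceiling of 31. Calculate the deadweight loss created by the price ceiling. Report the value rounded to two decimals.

Free-market equilibrium: 53 - 2.5Q = 12 + 6Q gives Q* = 4.8235, P* = 40.9412.
At the ceiling price 31, quantity supplied is (31 - 12)/6 = 3.1667; supply is the short side, so Q = 3.1667 trades at P = 31.
The lost-trades triangle has base Q* - 3.1667 = 1.6569 and height equal to the gap between the curves at Q = 3.1667, which is 45.0833 - 31 = 14.0833. DWL = (1/2)(1.6569)(14.0833) = 11.6671.

11.67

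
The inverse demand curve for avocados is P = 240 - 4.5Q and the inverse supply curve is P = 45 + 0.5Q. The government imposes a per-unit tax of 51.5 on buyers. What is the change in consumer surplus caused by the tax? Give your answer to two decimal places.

Pre-tax equilibrium: 240 - 4.5Q = 45 + 0.5Q gives Q* = 39, P* = 64.5.
A tax on buyers shifts demand down by 51.5: (240 - 51.5) - 4.5Q = 45 + 0.5Q, so Q_t = 28.7. Buyers pay P_b = 110.85; sellers receive P_s = P_b - 51.5 = 59.35.
Consumers lose the trapezoid between P* and P_b out to Q_t plus the triangle from Q_t to Q*: change in CS = 1853.3025 - 3422.25 = -1568.9475.

-1568.95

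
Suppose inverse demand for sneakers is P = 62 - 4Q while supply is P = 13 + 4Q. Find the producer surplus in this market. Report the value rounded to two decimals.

75.03

Set 62 - 4Q = 13 + 4Q, which gives 49 = 8Q, so Q* = 6.125 and P* = 62 - 4(6.125) = 37.5.
The supply curve's price intercept is 13, so PS = (1/2)(Q*)(P* - 13) = (1/2)(6.125)(24.5) = 75.0312.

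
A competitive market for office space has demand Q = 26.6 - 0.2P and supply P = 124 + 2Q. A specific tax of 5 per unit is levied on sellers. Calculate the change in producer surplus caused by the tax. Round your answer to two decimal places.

Rewriting demand in inverse form: P = 133 - 5Q.
Pre-tax equilibrium: 133 - 5Q = 124 + 2Q gives Q* = 1.2857, P* = 126.5714.
With the tax, sellers need 5 more per unit: 133 - 5Q = 124 + 2Q + 5, so Q_t = 0.5714. Buyers pay P_b = 130.1429; sellers receive P_s = P_b - 5 = 125.1429.
Producers lose the trapezoid between P_s and P* out to Q_t plus the triangle from Q_t to Q*: change in PS = 0.3265 - 1.6531 = -1.3265.

-1.33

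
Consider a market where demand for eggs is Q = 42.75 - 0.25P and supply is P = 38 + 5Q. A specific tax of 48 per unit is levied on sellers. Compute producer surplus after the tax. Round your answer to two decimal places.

Rewriting demand in inverse form: P = 171 - 4Q.
Pre-tax equilibrium: 171 - 4Q = 38 + 5Q gives Q* = 14.7778, P* = 111.8889.
With the tax, sellers need 48 more per unit: 171 - 4Q = 38 + 5Q + 48, so Q_t = 9.4444. Buyers pay P_b = 133.2222; sellers receive P_s = P_b - 48 = 85.2222.
Producer surplus is the triangle above supply below P_s: (1/2)(9.4444)(85.2222 - 38) = 222.9938.

222.99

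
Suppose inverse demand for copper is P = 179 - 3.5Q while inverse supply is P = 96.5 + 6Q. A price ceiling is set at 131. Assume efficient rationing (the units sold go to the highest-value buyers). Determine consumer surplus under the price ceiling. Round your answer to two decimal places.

218.14

Free-market equilibrium: 179 - 3.5Q = 96.5 + 6Q gives Q* = 8.6842, P* = 148.6053.
At the ceiling price 131, quantity supplied is (131 - 96.5)/6 = 5.75; supply is the short side, so Q = 5.75 trades at P = 131.
The demand price at Q = 5.75 is 158.875. CS is the trapezoid between demand and 131 over [0, 5.75]: (1/2)[(179 - 131) + (158.875 - 131)](5.75) = 218.1406.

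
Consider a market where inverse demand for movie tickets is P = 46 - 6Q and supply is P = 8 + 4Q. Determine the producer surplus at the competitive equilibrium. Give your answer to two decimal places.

Setting demand equal to supply, 38 = 10Q, so Q* = 3.8 and P* = 23.2.
Producer surplus is the triangle above supply below P*: (1/2)(3.8)(23.2 - 8) = (1/2)(3.8)(15.2) = 28.88.

28.88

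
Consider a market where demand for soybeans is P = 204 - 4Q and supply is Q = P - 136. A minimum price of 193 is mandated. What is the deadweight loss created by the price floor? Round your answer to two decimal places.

294.31

Rewriting supply in inverse form: P = 136 + Q.
Free-market equilibrium: 204 - 4Q = 136 + Q gives Q* = 13.6, P* = 149.6.
At the floor price 193, quantity demanded is (204 - 193)/4 = 2.75; demand is the short side, so Q = 2.75 trades at P = 193.
At Q = 2.75 the demand price is 193 and the supply price is 138.75. Deadweight loss is the triangle between the curves from 2.75 to 13.6: (1/2)(193 - 138.75)(13.6 - 2.75) = 294.3062.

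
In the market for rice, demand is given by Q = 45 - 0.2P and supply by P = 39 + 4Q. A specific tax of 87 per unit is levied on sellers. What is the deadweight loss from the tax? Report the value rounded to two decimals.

Rewriting demand in inverse form: P = 225 - 5Q.
Without the tax, 225 - 5Q = 39 + 4Q so Q* = 20.6667 and P* = 121.6667.
A tax on sellers shifts supply up by 87: 225 - 5Q = 39 + 4Q + 87, so Q_t = 11. Buyers pay P_b = 170; sellers receive P_s = P_b - 87 = 83.
Deadweight loss is the triangle between the curves from Q_t to Q*: (1/2)(20.6667 - 11)(87) = 420.5.

420.50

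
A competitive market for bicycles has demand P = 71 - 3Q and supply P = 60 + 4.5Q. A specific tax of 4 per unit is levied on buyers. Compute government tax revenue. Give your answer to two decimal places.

Without the tax, 71 - 3Q = 60 + 4.5Q so Q* = 1.4667 and P* = 66.6.
With the tax, buyers' net willingness to pay falls by 4: (71 - 4) - 3Q = 60 + 4.5Q, so Q_t = 0.9333. Buyers pay P_b = 68.2; sellers receive P_s = P_b - 4 = 64.2.
Revenue is the tax times quantity traded: 4 x 0.9333 = 3.7333.

3.73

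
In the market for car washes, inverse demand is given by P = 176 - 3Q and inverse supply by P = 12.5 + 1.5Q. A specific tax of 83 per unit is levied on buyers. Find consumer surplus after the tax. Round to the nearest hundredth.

480.02

Pre-tax equilibrium: 176 - 3Q = 12.5 + 1.5Q gives Q* = 36.3333, P* = 67.
A tax on buyers shifts demand down by 83: (176 - 83) - 3Q = 12.5 + 1.5Q, so Q_t = 17.8889. Buyers pay P_b = 122.3333; sellers receive P_s = P_b - 83 = 39.3333.
Consumer surplus is the triangle under demand above P_b: (1/2)(17.8889)(176 - 122.3333) = 480.0185.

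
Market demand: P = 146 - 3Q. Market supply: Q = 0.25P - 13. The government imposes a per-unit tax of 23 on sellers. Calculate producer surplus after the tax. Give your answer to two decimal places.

Rewriting supply in inverse form: P = 52 + 4Q.
Without the tax, 146 - 3Q = 52 + 4Q so Q* = 13.4286 and P* = 105.7143.
A tax on sellers shifts supply up by 23: 146 - 3Q = 52 + 4Q + 23, so Q_t = 10.1429. Buyers pay P_b = 115.5714; sellers receive P_s = P_b - 23 = 92.5714.
PS = (1/2)(Q_t)(P_s - 52) = (1/2)(10.1429)(40.5714) = 205.7551.

205.76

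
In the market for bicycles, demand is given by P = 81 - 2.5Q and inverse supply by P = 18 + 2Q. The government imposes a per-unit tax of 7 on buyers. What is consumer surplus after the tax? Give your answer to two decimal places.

193.58

Without the tax, 81 - 2.5Q = 18 + 2Q so Q* = 14 and P* = 46.
With the tax, buyers' net willingness to pay falls by 7: (81 - 7) - 2.5Q = 18 + 2Q, so Q_t = 12.4444. Buyers pay P_b = 49.8889; sellers receive P_s = P_b - 7 = 42.8889.
CS = (1/2)(Q_t)(81 - P_b) = (1/2)(12.4444)(31.1111) = 193.5802.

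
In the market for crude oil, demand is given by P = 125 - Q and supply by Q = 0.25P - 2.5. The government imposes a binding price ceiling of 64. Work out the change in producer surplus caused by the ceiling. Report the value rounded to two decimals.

-693.50

Rewriting supply in inverse form: P = 10 + 4Q.
Free-market equilibrium: 125 - Q = 10 + 4Q gives Q* = 23, P* = 102.
At P = 64, sellers supply (64 - 10)/4 = 13.5 while buyers want more, so the quantity traded is 13.5 at price 64.
PS goes from (1/2)(23)(92) = 1058 to 364.5 (computed as (64 - 10)(13.5) - (1/2)(4)(13.5)^2), a change of -693.5.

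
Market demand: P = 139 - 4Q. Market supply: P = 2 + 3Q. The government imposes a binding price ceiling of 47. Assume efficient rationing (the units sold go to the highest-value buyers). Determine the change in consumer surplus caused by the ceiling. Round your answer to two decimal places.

163.92

Without the control, 139 - 4Q = 2 + 3Q so Q* = 19.5714 and P* = 60.7143.
At P = 47, sellers supply (47 - 2)/3 = 15 while buyers want more, so the quantity traded is 15 at price 47.
CS goes from (1/2)(19.5714)(78.2857) = 766.0816 to 930 (computed as (139 - 47)(15) - (1/2)(4)(15)^2), a change of 163.9184.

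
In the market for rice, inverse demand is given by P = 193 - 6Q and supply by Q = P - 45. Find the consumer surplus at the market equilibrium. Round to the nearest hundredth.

Rewriting supply in inverse form: P = 45 + Q.
Set 193 - 6Q = 45 + Q, which gives 148 = 7Q, so Q* = 21.1429 and P* = 193 - 6(21.1429) = 66.1429.
CS is the area between the demand curve and P* from 0 to Q*: (1/2)(21.1429)(126.8571) = 1341.0612.

1341.06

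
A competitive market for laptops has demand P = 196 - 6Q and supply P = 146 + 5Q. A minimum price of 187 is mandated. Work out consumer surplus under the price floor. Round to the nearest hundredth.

Without the control, 196 - 6Q = 146 + 5Q so Q* = 4.5455 and P* = 168.7273.
At P = 187, buyers demand (196 - 187)/6 = 1.5 while sellers would supply more, so the quantity traded is 1.5 at price 187.
CS is the triangle under demand above 187: (1/2)(1.5)(196 - 187) = 6.75.

6.75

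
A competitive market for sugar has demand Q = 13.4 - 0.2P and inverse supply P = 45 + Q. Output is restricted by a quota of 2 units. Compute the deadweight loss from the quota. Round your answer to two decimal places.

Rewriting demand in inverse form: P = 67 - 5Q.
Without the quota, 67 - 5Q = 45 + Q gives Q* = 3.6667.
At Q = 2 the demand price is 67 - 5(2) = 57 and the supply price is 45 + (2) = 47.
Deadweight loss is the triangle between the curves from 2 to 3.6667: (1/2)(57 - 47)(3.6667 - 2) = 8.3333.

8.33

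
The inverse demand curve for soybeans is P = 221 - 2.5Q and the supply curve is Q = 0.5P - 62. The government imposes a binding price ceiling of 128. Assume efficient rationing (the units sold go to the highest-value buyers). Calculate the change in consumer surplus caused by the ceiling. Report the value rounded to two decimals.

Rewriting supply in inverse form: P = 124 + 2Q.
Free-market equilibrium: 221 - 2.5Q = 124 + 2Q gives Q* = 21.5556, P* = 167.1111.
At the ceiling price 128, quantity supplied is (128 - 124)/2 = 2; supply is the short side, so Q = 2 trades at P = 128.
CS goes from (1/2)(21.5556)(53.8889) = 580.8025 to 181 (computed as (221 - 128)(2) - (1/2)(2.5)(2)^2), a change of -399.8025.

-399.80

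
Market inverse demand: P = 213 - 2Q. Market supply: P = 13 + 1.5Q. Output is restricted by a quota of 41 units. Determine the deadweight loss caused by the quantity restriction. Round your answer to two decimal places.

456.04

Without the quota, 213 - 2Q = 13 + 1.5Q gives Q* = 57.1429.
At Q = 41 the demand price is 213 - 2(41) = 131 and the supply price is 13 + 1.5(41) = 74.5.
Deadweight loss is the triangle between the curves from 41 to 57.1429: (1/2)(131 - 74.5)(57.1429 - 41) = 456.0357.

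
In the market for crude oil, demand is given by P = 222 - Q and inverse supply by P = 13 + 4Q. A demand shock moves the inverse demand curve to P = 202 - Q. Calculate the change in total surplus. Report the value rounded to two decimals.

Initial equilibrium: Q_0 = 41.8, P_0 = 180.2; CS_0 = (1/2)(41.8)(41.8) = 873.62, PS_0 = (1/2)(41.8)(167.2) = 3494.48.
New equilibrium: 202 - Q = 13 + 4Q gives Q_1 = 37.8, P_1 = 164.2; CS_1 = 714.42, PS_1 = 2857.68.
Change in total surplus = (714.42 + 2857.68) - (873.62 + 3494.48) = -796.

-796.00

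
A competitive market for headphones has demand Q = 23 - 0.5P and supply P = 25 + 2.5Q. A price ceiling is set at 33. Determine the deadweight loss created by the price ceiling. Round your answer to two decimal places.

Rewriting demand in inverse form: P = 46 - 2Q.
Free-market equilibrium: 46 - 2Q = 25 + 2.5Q gives Q* = 4.6667, P* = 36.6667.
At the ceiling price 33, quantity supplied is (33 - 25)/2.5 = 3.2; supply is the short side, so Q = 3.2 trades at P = 33.
At Q = 3.2 the demand price is 39.6 and the supply price is 33. Deadweight loss is the triangle between the curves from 3.2 to 4.6667: (1/2)(39.6 - 33)(4.6667 - 3.2) = 4.84.

4.84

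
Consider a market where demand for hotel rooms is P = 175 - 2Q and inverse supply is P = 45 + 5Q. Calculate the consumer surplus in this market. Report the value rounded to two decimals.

344.90

Setting demand equal to supply, 130 = 7Q, so Q* = 18.5714 and P* = 137.8571.
CS is the area between the demand curve and P* from 0 to Q*: (1/2)(18.5714)(37.1429) = 344.898.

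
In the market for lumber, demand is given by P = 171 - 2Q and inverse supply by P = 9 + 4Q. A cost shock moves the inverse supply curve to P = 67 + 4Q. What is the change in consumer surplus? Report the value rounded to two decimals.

-428.56

Initial equilibrium: Q_0 = 27, P_0 = 117; CS_0 = (1/2)(27)(54) = 729, PS_0 = (1/2)(27)(108) = 1458.
New equilibrium: 171 - 2Q = 67 + 4Q gives Q_1 = 17.3333, P_1 = 136.3333; CS_1 = 300.4444, PS_1 = 600.8889.
Change in consumer surplus = 300.4444 - 729 = -428.5556.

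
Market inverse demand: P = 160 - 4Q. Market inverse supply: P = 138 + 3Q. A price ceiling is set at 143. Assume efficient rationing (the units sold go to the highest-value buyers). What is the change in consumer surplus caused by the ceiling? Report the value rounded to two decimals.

Without the control, 160 - 4Q = 138 + 3Q so Q* = 3.1429 and P* = 147.4286.
At the ceiling price 143, quantity supplied is (143 - 138)/3 = 1.6667; supply is the short side, so Q = 1.6667 trades at P = 143.
CS goes from (1/2)(3.1429)(12.5714) = 19.7551 to 22.7778 (computed as (160 - 143)(1.6667) - (1/2)(4)(1.6667)^2), a change of 3.0227.

3.02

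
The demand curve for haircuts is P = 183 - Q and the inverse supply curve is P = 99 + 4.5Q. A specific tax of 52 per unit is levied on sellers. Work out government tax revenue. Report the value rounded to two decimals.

302.55

Pre-tax equilibrium: 183 - Q = 99 + 4.5Q gives Q* = 15.2727, P* = 167.7273.
A tax on sellers shifts supply up by 52: 183 - Q = 99 + 4.5Q + 52, so Q_t = 5.8182. Buyers pay P_b = 177.1818; sellers receive P_s = P_b - 52 = 125.1818.
Revenue is the tax times quantity traded: 52 x 5.8182 = 302.5455.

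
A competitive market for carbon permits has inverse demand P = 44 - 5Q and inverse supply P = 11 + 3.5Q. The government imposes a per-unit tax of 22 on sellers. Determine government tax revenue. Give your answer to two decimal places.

28.47

Without the tax, 44 - 5Q = 11 + 3.5Q so Q* = 3.8824 and P* = 24.5882.
A tax on sellers shifts supply up by 22: 44 - 5Q = 11 + 3.5Q + 22, so Q_t = 1.2941. Buyers pay P_b = 37.5294; sellers receive P_s = P_b - 22 = 15.5294.
Revenue is the tax times quantity traded: 22 x 1.2941 = 28.4706.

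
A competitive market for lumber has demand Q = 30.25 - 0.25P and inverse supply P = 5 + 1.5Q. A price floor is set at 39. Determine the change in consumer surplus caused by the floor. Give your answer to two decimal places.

-49.15

Rewriting demand in inverse form: P = 121 - 4Q.
Free-market equilibrium: 121 - 4Q = 5 + 1.5Q gives Q* = 21.0909, P* = 36.6364.
At the floor price 39, quantity demanded is (121 - 39)/4 = 20.5; demand is the short side, so Q = 20.5 trades at P = 39.
CS goes from (1/2)(21.0909)(84.3636) = 889.6529 to 840.5 (computed as (121 - 39)(20.5) - (1/2)(4)(20.5)^2), a change of -49.1529.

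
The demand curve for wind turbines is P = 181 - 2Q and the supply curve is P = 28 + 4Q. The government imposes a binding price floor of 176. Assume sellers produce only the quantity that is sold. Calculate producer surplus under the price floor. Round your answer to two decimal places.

Without the control, 181 - 2Q = 28 + 4Q so Q* = 25.5 and P* = 130.
At P = 176, buyers demand (181 - 176)/2 = 2.5 while sellers would supply more, so the quantity traded is 2.5 at price 176.
The supply price at Q = 2.5 is 38. PS is the trapezoid between 176 and supply over [0, 2.5]: (1/2)[(176 - 28) + (176 - 38)](2.5) = 357.5.

357.50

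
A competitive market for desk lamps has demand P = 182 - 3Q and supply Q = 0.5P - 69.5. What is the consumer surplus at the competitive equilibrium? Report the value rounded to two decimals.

110.94

Rewriting supply in inverse form: P = 139 + 2Q.
Set 182 - 3Q = 139 + 2Q, which gives 43 = 5Q, so Q* = 8.6 and P* = 182 - 3(8.6) = 156.2.
Consumer surplus is the triangle under demand above P*: (1/2)(8.6)(182 - 156.2) = (1/2)(8.6)(25.8) = 110.94.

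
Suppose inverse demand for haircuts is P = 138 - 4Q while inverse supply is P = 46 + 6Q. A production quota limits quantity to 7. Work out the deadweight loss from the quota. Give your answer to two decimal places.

Without the quota, 138 - 4Q = 46 + 6Q gives Q* = 9.2.
At Q = 7 the demand price is 138 - 4(7) = 110 and the supply price is 46 + 6(7) = 88.
Deadweight loss is the triangle between the curves from 7 to 9.2: (1/2)(110 - 88)(9.2 - 7) = 24.2.

24.20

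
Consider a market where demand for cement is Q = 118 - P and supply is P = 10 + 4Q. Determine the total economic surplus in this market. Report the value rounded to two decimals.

1166.40

Rewriting demand in inverse form: P = 118 - Q.
Equilibrium: 118 - Q = 10 + 4Q, so Q* = 21.6 and P* = 96.4.
Total surplus is the full triangle between the curves from 0 to Q*: (1/2)(21.6)(118 - 10) = 1166.4.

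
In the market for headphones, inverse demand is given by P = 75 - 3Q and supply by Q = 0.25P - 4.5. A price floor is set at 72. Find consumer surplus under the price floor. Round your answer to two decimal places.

Rewriting supply in inverse form: P = 18 + 4Q.
Free-market equilibrium: 75 - 3Q = 18 + 4Q gives Q* = 8.1429, P* = 50.5714.
At the floor price 72, quantity demanded is (75 - 72)/3 = 1; demand is the short side, so Q = 1 trades at P = 72.
CS is the triangle under demand above 72: (1/2)(1)(75 - 72) = 1.5.

1.50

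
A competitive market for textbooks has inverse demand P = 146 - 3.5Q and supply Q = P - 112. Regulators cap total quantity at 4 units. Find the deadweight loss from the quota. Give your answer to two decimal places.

Rewriting supply in inverse form: P = 112 + Q.
Without the quota, 146 - 3.5Q = 112 + Q gives Q* = 7.5556.
At Q = 4 the demand price is 146 - 3.5(4) = 132 and the supply price is 112 + (4) = 116.
Deadweight loss is the triangle between the curves from 4 to 7.5556: (1/2)(132 - 116)(7.5556 - 4) = 28.4444.

28.44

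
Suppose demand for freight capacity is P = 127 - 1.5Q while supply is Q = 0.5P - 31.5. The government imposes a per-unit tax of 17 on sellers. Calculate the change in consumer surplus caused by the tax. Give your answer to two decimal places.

Rewriting supply in inverse form: P = 63 + 2Q.
Without the tax, 127 - 1.5Q = 63 + 2Q so Q* = 18.2857 and P* = 99.5714.
With the tax, sellers need 17 more per unit: 127 - 1.5Q = 63 + 2Q + 17, so Q_t = 13.4286. Buyers pay P_b = 106.8571; sellers receive P_s = P_b - 17 = 89.8571.
Consumers lose the trapezoid between P* and P_b out to Q_t plus the triangle from Q_t to Q*: change in CS = 135.2449 - 250.7755 = -115.5306.

-115.53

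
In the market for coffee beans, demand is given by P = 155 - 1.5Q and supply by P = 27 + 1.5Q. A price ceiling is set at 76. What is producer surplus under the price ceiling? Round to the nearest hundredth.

Free-market equilibrium: 155 - 1.5Q = 27 + 1.5Q gives Q* = 42.6667, P* = 91.
At P = 76, sellers supply (76 - 27)/1.5 = 32.6667 while buyers want more, so the quantity traded is 32.6667 at price 76.
PS is the triangle above supply below 76: (1/2)(32.6667)(76 - 27) = 800.3333.

800.33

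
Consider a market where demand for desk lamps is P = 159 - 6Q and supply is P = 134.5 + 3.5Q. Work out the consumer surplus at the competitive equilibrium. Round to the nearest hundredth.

19.95

Setting demand equal to supply, 24.5 = 9.5Q, so Q* = 2.5789 and P* = 143.5263.
Consumer surplus is the triangle under demand above P*: (1/2)(2.5789)(159 - 143.5263) = (1/2)(2.5789)(15.4737) = 19.9529.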